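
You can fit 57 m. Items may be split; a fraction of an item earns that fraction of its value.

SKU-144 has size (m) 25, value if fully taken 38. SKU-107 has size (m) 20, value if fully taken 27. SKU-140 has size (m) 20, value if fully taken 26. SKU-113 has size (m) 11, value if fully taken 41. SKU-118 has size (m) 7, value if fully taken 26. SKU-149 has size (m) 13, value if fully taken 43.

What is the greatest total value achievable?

149.35

Rank by value-to-size ratio: SKU-113 41/11≈3.73, SKU-118 26/7≈3.71, SKU-149 43/13≈3.31, SKU-144 38/25≈1.52, SKU-107 27/20≈1.35, SKU-140 26/20≈1.3.
All 11 m of SKU-113 fit (value 41) ; 46 remain.
SKU-118: take in full, 7 m for value 26 ; 39 left.
All 13 m of SKU-149 fit (value 43) ; 26 remain.
Take all of SKU-144 (25 m, value 38) ; 1 m left.
Only 1 m remain; take 1/20 of SKU-107 for value 27×1/20 = 1.35.
Total value = 149.35.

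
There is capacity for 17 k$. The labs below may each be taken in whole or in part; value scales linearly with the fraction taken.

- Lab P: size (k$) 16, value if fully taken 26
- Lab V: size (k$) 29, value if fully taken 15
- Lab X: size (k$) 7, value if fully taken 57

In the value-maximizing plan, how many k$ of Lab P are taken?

Sort by value density: Lab X 57/7≈8.14, Lab P 26/16≈1.62, Lab V 15/29≈0.517.
All 7 k$ of Lab X fit (value 57) — 10 remain.
10 k$ left: a 10/16 share of Lab P gives 26×10/16 = 16.25.

10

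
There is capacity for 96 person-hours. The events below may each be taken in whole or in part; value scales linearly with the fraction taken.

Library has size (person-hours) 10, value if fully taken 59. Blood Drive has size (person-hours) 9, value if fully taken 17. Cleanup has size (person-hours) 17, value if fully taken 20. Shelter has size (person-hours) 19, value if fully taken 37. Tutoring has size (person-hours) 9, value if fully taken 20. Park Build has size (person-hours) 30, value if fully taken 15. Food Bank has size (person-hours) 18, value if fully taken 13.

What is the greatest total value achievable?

173

Best value per unit of size first: Library 59/10≈5.9, Tutoring 20/9≈2.22, Shelter 37/19≈1.95, Blood Drive 17/9≈1.89, Cleanup 20/17≈1.18, Food Bank 13/18≈0.722, Park Build 15/30≈0.5.
Library: take in full, 10 person-hours for value 59 — 86 left.
All 9 person-hours of Tutoring fit (value 20) — 77 remain.
Shelter: take in full, 19 person-hours for value 37 — 58 left.
Blood Drive: take in full, 9 person-hours for value 17 — 49 left.
Cleanup: take in full, 17 person-hours for value 20 — 32 left.
Take all of Food Bank (18 person-hours, value 13) — 14 person-hours left.
Fill the last 14 person-hours with part of Park Build: 14/30 of it earns 7.
Total value = 173.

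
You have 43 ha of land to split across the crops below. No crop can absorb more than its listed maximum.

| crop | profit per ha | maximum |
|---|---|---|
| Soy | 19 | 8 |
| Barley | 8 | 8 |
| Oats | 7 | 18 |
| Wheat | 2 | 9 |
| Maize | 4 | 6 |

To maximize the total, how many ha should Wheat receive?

3

Order the crops by profit per ha: Soy 19 > Barley 8 > Oats 7 > Maize 4 > Wheat 2.
Give Soy 8 to hit its cap of 8 — 35 left.
Give Barley 8 to hit its cap of 8 — 27 left.
Oats takes 18 to reach its cap of 18 — 9 left.
Maize: +6 to 6 (cap) — 3 left.
Wheat: +3 (room for 9) → 3. Pool exhausted.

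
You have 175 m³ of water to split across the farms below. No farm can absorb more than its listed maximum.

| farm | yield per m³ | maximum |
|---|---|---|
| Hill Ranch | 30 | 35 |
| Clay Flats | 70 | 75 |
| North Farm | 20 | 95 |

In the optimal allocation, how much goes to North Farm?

65

Highest yield per m³ first: Clay Flats 70 > Hill Ranch 30 > North Farm 20.
Clay Flats: +75 to 75 (cap) → 100 left.
Give Hill Ranch 35 to hit its cap of 35 → 65 left.
North Farm has room for 95 but only 65 remain, so it gets 65.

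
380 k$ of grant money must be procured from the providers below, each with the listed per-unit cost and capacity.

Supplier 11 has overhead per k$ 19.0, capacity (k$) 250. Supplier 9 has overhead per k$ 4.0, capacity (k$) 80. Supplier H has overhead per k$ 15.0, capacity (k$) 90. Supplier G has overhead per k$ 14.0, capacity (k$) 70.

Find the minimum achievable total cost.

5310

Use providers in increasing cost order.
Supplier 9 at 4.0: take all 80 k$ ; 300 still needed.
Supplier G at 14.0: take all 70 k$ ; 230 still needed.
Take 90 from Supplier H at 15.0 ; need 140 more.
Supplier 11 (19.0): take the remaining 140 ; done.
Cost = 80×4.0 + 70×14.0 + 90×15.0 + 140×19.0 = 5310.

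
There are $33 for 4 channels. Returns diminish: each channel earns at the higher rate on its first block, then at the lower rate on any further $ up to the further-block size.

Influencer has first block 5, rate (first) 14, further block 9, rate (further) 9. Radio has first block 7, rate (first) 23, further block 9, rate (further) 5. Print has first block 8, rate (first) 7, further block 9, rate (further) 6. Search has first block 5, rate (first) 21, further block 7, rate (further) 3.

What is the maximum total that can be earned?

466

Rank every tier by rate: Radio/T1 23 > Search/T1 21 > Influencer/T1 14 > Influencer/T2 9 > Print/T1 7 > Print/T2 6 > Radio/T2 5 > Search/T2 3.
Fill Radio T1 block (7 at 23) ; 26 left.
Fill Search T1 block (5 at 21) ; 21 left.
Influencer/T1 (14): +5 ; 16 left.
Fill Influencer T2 block (9 at 9) ; 7 left.
Print T1 at 7: only 7 left, fill 7.
Total = 23×7 + 21×5 + 14×5 + 9×9 + 7×7 = 466.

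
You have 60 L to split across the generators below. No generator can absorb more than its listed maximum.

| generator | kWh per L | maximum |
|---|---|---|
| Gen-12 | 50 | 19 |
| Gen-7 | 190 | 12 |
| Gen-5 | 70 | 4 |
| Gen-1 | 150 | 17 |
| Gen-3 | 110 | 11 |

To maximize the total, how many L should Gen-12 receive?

16

Highest kWh per L first: Gen-7 190 > Gen-1 150 > Gen-3 110 > Gen-5 70 > Gen-12 50.
Give Gen-7 12 to hit its cap of 12 — 48 left.
Gen-1 takes 17 to reach its cap of 17 — 31 left.
Gen-3 takes 11 to reach its cap of 11 — 20 left.
Give Gen-5 4 to hit its cap of 4 — 16 left.
Gen-12: +16 (room for 19) → 16. Pool exhausted.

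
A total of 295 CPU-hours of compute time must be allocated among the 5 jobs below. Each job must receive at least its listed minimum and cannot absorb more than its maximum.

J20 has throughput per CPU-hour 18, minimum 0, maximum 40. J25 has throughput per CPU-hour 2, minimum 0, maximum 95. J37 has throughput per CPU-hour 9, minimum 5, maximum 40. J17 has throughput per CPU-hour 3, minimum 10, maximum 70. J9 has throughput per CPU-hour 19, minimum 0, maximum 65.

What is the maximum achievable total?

Meeting every minimum uses 0+0+5+10+0 = 15 CPU-hours, leaving 280.
Order the jobs by throughput per CPU-hour: J9 19 > J20 18 > J37 9 > J17 3 > J25 2.
J9 takes 65 more to reach its cap of 65 — 215 left.
Give J20 40 more to hit its cap of 40 — 175 left.
J37 takes 35 more to reach its cap of 40 — 140 left.
J17 takes 60 more to reach its cap of 70 — 80 left.
J25: +80 (room for 95) → 80. Pool exhausted.
Total = 18×40 + 2×80 + 9×40 + 3×70 + 19×65 = 2685.

2685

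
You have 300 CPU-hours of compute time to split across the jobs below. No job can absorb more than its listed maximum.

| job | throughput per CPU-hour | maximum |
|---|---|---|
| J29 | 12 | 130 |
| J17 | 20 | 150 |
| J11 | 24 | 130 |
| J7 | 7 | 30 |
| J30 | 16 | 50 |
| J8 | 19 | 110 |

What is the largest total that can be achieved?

Rank by throughput per CPU-hour: J11 24 > J17 20 > J8 19 > J30 16 > J29 12 > J7 7.
J11 takes 130 to reach its cap of 130 — 170 left.
Give J17 150 to hit its cap of 150 — 20 left.
J8: +20 (room for 110) → 20. Pool exhausted.
Total = 20×150 + 24×130 + 19×20 = 6500.

6500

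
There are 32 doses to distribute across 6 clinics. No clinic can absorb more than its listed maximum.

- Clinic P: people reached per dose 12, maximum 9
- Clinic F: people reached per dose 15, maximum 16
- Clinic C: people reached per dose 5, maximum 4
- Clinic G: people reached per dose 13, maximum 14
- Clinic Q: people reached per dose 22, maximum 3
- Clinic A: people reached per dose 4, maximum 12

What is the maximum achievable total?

475

Order the clinics by people reached per dose: Clinic Q 22 > Clinic F 15 > Clinic G 13 > Clinic P 12 > Clinic C 5 > Clinic A 4.
Clinic Q takes 3 to reach its cap of 3 → 29 left.
Give Clinic F 16 to hit its cap of 16 → 13 left.
Clinic G has room for 14 but only 13 remain, so it gets 13.
Total = 15×16 + 13×13 + 22×3 = 475.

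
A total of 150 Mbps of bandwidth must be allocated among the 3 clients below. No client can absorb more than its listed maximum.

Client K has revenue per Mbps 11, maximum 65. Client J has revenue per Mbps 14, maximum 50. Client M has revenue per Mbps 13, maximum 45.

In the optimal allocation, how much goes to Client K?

55

Rank by revenue per Mbps: Client J 14 > Client M 13 > Client K 11.
Give Client J 50 to hit its cap of 50 ; 100 left.
Client M: +45 to 45 (cap) ; 55 left.
Client K has room for 65 but only 55 remain, so it gets 55.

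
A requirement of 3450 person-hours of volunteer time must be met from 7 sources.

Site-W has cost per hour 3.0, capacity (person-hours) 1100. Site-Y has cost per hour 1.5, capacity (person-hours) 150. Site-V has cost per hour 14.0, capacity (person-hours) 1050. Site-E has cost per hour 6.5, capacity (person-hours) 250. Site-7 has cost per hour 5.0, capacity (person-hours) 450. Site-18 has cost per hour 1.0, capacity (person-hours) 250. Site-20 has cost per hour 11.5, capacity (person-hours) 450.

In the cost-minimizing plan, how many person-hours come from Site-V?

800

Cheapest first:
Take 250 from Site-18 at 1.0 → need 3200 more.
Site-Y at 1.5: take all 150 person-hours → 3050 still needed.
Site-W (3.0): use full 1100 → 1950 person-hours to go.
Site-7 (5.0): use full 450 → 1500 person-hours to go.
Site-E at 6.5: take all 250 person-hours → 1250 still needed.
Site-20 (11.5): use full 450 → 800 person-hours to go.
Site-V (14.0): take the remaining 800 → done.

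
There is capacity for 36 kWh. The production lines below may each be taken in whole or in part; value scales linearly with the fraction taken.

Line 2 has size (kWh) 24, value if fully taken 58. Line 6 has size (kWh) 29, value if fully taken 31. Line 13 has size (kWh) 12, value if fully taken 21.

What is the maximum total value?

Rank by value-to-size ratio: Line 2 58/24≈2.42, Line 13 21/12≈1.75, Line 6 31/29≈1.07.
All 24 kWh of Line 2 fit (value 58) — 12 remain.
Take all of Line 13 (12 kWh, value 21) — 0 kWh left.
Total value = 79.

79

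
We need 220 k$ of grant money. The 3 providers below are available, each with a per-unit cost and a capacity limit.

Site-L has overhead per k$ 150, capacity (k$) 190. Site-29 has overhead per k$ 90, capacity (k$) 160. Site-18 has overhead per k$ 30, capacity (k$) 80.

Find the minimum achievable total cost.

Use providers in increasing cost order.
Site-18 (30): use full 80 → 140 k$ to go.
Site-29 at 90: take 140 of its 160 → requirement met.
Site-L: unused.
Cost = 80×30 + 140×90 = 15000.

15000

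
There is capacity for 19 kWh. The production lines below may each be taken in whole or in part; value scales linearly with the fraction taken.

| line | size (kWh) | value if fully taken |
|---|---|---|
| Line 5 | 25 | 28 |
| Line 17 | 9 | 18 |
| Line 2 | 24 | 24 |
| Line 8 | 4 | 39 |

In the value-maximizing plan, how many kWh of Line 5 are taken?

6

Sort by value density: Line 8 39/4≈9.75, Line 17 18/9≈2, Line 5 28/25≈1.12, Line 2 24/24≈1.
All 4 kWh of Line 8 fit (value 39) — 15 remain.
Take all of Line 17 (9 kWh, value 18) — 6 kWh left.
Fill the last 6 kWh with part of Line 5: 6/25 of it earns 6.72.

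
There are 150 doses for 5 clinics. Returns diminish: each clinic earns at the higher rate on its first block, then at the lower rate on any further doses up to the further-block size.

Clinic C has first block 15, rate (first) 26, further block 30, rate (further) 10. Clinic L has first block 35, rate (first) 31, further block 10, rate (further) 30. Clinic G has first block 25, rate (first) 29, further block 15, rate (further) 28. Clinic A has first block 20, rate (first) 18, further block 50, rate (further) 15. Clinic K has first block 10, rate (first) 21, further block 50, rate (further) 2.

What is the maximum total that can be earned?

Order all 10 blocks by rate: Clinic L/tier1 31 > Clinic L/tier2 30 > Clinic G/tier1 29 > Clinic G/tier2 28 > Clinic C/tier1 26 > Clinic K/tier1 21 > Clinic A/tier1 18 > Clinic A/tier2 15 > Clinic C/tier2 10 > Clinic K/tier2 2.
Clinic L tier1 at 31: fill all 35 → 115 left.
Clinic L tier2 at 30: fill all 10 → 105 left.
Clinic G/tier1 (29): +25 → 80 left.
Fill Clinic G tier2 block (15 at 28) → 65 left.
Fill Clinic C tier1 block (15 at 26) → 50 left.
Clinic K/tier1 (21): +10 → 40 left.
Fill Clinic A tier1 block (20 at 18) → 20 left.
Clinic A/tier2: +20 of 50 at 15; pool empty.
Total = 31×35 + 30×10 + 29×25 + 28×15 + 26×15 + 21×10 + 18×20 + 15×20 = 3790.

3790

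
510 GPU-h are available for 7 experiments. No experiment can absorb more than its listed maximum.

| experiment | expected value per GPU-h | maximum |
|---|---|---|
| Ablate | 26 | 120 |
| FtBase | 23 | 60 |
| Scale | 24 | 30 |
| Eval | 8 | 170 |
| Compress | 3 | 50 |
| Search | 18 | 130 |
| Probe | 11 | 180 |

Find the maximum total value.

9430

Order the experiments by expected value per GPU-h: Ablate 26 > Scale 24 > FtBase 23 > Search 18 > Probe 11 > Eval 8 > Compress 3.
Give Ablate 120 to hit its cap of 120 — 390 left.
Scale takes 30 to reach its cap of 30 — 360 left.
Give FtBase 60 to hit its cap of 60 — 300 left.
Search: +130 to 130 (cap) — 170 left.
Probe: +170 (room for 180) → 170. Pool exhausted.
Total = 26×120 + 23×60 + 24×30 + 18×130 + 11×170 = 9430.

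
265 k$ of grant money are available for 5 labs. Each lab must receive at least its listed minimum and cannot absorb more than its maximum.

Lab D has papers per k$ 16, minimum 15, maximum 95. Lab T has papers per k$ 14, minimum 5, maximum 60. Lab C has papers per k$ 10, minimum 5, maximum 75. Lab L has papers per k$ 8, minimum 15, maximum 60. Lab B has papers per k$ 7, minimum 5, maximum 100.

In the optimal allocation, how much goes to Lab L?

30

Meeting every minimum uses 15+5+5+15+5 = 45 k$, leaving 220.
Highest papers per k$ first: Lab D 16 > Lab T 14 > Lab C 10 > Lab L 8 > Lab B 7.
Lab D takes 80 more to reach its cap of 95 ; 140 left.
Lab T: +55 to 60 (cap) ; 85 left.
Lab C: +70 to 75 (cap) ; 15 left.
Lab L: +15 (room for 45) → 30. Pool exhausted.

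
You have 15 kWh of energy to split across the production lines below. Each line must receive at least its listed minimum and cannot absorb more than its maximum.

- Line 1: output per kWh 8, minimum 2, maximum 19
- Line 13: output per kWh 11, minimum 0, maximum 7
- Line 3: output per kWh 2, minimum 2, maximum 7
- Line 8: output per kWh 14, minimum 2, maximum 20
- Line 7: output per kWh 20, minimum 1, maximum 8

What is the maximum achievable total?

Meeting every minimum uses 2+0+2+2+1 = 7 kWh, leaving 8.
Order the production lines by output per kWh: Line 7 20 > Line 8 14 > Line 13 11 > Line 1 8 > Line 3 2.
Line 7 takes 7 more to reach its cap of 8 ; 1 left.
Line 8 has room for 18 more but only 1 remain, so it gets 3.
Total = 8×2 + 2×2 + 14×3 + 20×8 = 222.

222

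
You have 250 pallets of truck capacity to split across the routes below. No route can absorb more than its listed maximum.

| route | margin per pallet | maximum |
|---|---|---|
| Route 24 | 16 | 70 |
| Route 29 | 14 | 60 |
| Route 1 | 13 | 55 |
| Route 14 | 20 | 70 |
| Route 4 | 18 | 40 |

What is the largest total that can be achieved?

4210

Order the routes by margin per pallet: Route 14 20 > Route 4 18 > Route 24 16 > Route 29 14 > Route 1 13.
Route 14 takes 70 to reach its cap of 70 ; 180 left.
Route 4: +40 to 40 (cap) ; 140 left.
Give Route 24 70 to hit its cap of 70 ; 70 left.
Route 29 takes 60 to reach its cap of 60 ; 10 left.
Route 1 has room for 55 but only 10 remain, so it gets 10.
Total = 16×70 + 14×60 + 13×10 + 20×70 + 18×40 = 4210.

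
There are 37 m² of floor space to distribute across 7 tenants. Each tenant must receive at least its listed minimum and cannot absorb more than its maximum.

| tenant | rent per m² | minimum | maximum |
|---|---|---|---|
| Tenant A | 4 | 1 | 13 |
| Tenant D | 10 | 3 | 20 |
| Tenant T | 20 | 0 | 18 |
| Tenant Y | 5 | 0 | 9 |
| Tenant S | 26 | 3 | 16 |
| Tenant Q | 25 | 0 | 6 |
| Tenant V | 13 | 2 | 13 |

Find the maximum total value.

Meeting every minimum uses 1+3+0+0+3+0+2 = 9 m², leaving 28.
Rank by rent per m²: Tenant S 26 > Tenant Q 25 > Tenant T 20 > Tenant V 13 > Tenant D 10 > Tenant Y 5 > Tenant A 4.
Tenant S: +13 to 16 (cap) → 15 left.
Tenant Q takes 6 more to reach its cap of 6 → 9 left.
Tenant T: +9 (room for 18) → 9. Pool exhausted.
Total = 4×1 + 10×3 + 20×9 + 26×16 + 25×6 + 13×2 = 806.

806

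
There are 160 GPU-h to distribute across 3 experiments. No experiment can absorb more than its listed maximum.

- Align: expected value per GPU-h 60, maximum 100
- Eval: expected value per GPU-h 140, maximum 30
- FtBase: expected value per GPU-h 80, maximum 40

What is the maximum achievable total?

Order the experiments by expected value per GPU-h: Eval 140 > FtBase 80 > Align 60.
Eval takes 30 to reach its cap of 30 → 130 left.
FtBase takes 40 to reach its cap of 40 → 90 left.
Align: +90 (room for 100) → 90. Pool exhausted.
Total = 60×90 + 140×30 + 80×40 = 12800.

12800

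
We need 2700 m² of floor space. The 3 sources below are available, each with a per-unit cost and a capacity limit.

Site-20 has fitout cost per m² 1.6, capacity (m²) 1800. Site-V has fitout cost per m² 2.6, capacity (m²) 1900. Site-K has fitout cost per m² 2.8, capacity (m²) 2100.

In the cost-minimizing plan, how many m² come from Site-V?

900

Cheapest first:
Take 1800 from Site-20 at 1.6 → need 900 more.
Take 900 from Site-V at 2.6 to finish.
Site-K: unused.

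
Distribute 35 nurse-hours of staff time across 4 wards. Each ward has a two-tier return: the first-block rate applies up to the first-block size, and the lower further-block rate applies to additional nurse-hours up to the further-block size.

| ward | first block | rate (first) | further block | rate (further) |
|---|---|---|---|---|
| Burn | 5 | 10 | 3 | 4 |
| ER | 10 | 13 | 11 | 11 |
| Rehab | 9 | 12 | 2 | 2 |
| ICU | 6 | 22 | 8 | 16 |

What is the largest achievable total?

520

Rank every tier by rate: ICU/tier1 22 > ICU/tier2 16 > ER/tier1 13 > Rehab/tier1 12 > ER/tier2 11 > Burn/tier1 10 > Burn/tier2 4 > Rehab/tier2 2.
ICU/tier1 (22): +6 ; 29 left.
Fill ICU tier2 block (8 at 16) ; 21 left.
ER tier1 at 13: fill all 10 ; 11 left.
Fill Rehab tier1 block (9 at 12) ; 2 left.
2 remain; put them into ER tier2 at 11.
Total = 22×6 + 16×8 + 13×10 + 12×9 + 11×2 = 520.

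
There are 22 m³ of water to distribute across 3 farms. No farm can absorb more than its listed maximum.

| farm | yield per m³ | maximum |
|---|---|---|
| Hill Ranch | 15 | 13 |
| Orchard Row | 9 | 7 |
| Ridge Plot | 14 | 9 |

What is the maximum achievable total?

321

Rank by yield per m³: Hill Ranch 15 > Ridge Plot 14 > Orchard Row 9.
Hill Ranch takes 13 to reach its cap of 13 → 9 left.
Give Ridge Plot 9 to hit its cap of 9 → 0 left.
Total = 15×13 + 14×9 = 321.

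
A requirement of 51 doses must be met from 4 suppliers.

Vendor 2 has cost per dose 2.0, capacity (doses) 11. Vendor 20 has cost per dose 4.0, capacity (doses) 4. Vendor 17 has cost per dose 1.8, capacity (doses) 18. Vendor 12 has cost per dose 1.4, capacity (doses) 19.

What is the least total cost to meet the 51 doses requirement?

93

Use suppliers in increasing cost order.
Vendor 12 (1.4): use full 19 → 32 doses to go.
Vendor 17 (1.8): use full 18 → 14 doses to go.
Vendor 2 (2.0): use full 11 → 3 doses to go.
Take 3 from Vendor 20 at 4.0 to finish.
Cost = 19×1.4 + 18×1.8 + 11×2.0 + 3×4.0 = 93.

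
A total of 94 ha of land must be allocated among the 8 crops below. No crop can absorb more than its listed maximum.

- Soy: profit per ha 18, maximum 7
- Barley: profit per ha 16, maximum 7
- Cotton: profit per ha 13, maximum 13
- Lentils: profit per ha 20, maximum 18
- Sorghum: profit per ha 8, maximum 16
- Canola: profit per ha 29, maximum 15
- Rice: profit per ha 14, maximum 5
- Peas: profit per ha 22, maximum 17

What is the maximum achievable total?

Highest profit per ha first: Canola 29 > Peas 22 > Lentils 20 > Soy 18 > Barley 16 > Rice 14 > Cotton 13 > Sorghum 8.
Canola takes 15 to reach its cap of 15 → 79 left.
Give Peas 17 to hit its cap of 17 → 62 left.
Lentils: +18 to 18 (cap) → 44 left.
Give Soy 7 to hit its cap of 7 → 37 left.
Barley: +7 to 7 (cap) → 30 left.
Rice takes 5 to reach its cap of 5 → 25 left.
Give Cotton 13 to hit its cap of 13 → 12 left.
Sorghum: +12 (room for 16) → 12. Pool exhausted.
Total = 18×7 + 16×7 + 13×13 + 20×18 + 8×12 + 29×15 + 14×5 + 22×17 = 1742.

1742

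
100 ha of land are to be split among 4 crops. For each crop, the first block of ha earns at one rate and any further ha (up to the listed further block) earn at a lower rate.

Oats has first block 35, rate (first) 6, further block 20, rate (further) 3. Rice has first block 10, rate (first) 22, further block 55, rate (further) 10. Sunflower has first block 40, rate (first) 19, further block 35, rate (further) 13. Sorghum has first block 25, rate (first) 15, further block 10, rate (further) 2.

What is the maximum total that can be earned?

1680

Treat each block as its own option and order by rate: Rice/tier1 22 > Sunflower/tier1 19 > Sorghum/tier1 15 > Sunflower/tier2 13 > Rice/tier2 10 > Oats/tier1 6 > Oats/tier2 3 > Sorghum/tier2 2.
Fill Rice tier1 block (10 at 22) ; 90 left.
Fill Sunflower tier1 block (40 at 19) ; 50 left.
Fill Sorghum tier1 block (25 at 15) ; 25 left.
Sunflower tier2 at 13: only 25 left, fill 25.
Total = 22×10 + 19×40 + 15×25 + 13×25 = 1680.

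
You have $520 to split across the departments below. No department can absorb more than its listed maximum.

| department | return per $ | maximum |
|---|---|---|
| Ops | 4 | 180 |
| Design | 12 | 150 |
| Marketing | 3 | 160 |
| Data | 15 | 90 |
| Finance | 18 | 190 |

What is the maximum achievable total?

6930

Order the departments by return per $: Finance 18 > Data 15 > Design 12 > Ops 4 > Marketing 3.
Finance takes 190 to reach its cap of 190 → 330 left.
Data takes 90 to reach its cap of 90 → 240 left.
Design takes 150 to reach its cap of 150 → 90 left.
Ops: +90 (room for 180) → 90. Pool exhausted.
Total = 4×90 + 12×150 + 15×90 + 18×190 = 6930.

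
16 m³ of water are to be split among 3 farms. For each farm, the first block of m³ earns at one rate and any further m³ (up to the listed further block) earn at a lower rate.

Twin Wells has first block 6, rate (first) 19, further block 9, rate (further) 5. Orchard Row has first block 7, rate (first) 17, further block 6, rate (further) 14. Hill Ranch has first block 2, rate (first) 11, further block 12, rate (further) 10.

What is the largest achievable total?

Order all 6 blocks by rate: Twin Wells/first 19 > Orchard Row/first 17 > Orchard Row/second 14 > Hill Ranch/first 11 > Hill Ranch/second 10 > Twin Wells/second 5.
Fill Twin Wells first block (6 at 19) — 10 left.
Orchard Row first at 17: fill all 7 — 3 left.
Orchard Row/second: +3 of 6 at 14; pool empty.
Total = 19×6 + 17×7 + 14×3 = 275.

275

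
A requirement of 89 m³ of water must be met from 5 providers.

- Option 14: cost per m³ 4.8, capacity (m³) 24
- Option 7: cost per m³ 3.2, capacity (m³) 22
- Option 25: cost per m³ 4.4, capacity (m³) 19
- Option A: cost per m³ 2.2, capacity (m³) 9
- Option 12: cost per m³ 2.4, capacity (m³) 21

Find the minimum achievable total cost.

310.6

Fill from the cheapest provider first.
Take 9 from Option A at 2.2 — need 80 more.
Option 12 at 2.4: take all 21 m³ — 59 still needed.
Take 22 from Option 7 at 3.2 — need 37 more.
Option 25 (4.4): use full 19 — 18 m³ to go.
Option 14 (4.8): take the remaining 18 — done.
Cost = 9×2.2 + 21×2.4 + 22×3.2 + 19×4.4 + 18×4.8 = 310.6.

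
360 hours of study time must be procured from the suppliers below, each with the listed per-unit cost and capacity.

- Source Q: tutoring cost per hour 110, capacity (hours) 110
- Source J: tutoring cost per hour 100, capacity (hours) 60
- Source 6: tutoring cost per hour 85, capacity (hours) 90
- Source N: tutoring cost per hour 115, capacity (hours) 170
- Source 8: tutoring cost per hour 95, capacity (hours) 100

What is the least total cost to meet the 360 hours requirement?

Fill from the cheapest supplier first.
Source 6 (85): use full 90 — 270 hours to go.
Source 8 (95): use full 100 — 170 hours to go.
Source J at 100: take all 60 hours — 110 still needed.
Take 110 from Source Q at 110 — need 0 more.
Source N: unused.
Cost = 90×85 + 100×95 + 60×100 + 110×110 = 35250.

35250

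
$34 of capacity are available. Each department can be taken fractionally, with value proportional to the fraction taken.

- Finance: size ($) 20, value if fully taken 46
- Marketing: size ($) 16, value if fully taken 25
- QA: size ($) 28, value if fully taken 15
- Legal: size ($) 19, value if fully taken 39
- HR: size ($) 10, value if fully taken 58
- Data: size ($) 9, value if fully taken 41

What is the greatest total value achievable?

Sort by value density: HR 58/10≈5.8, Data 41/9≈4.56, Finance 46/20≈2.3, Legal 39/19≈2.05, Marketing 25/16≈1.56, QA 15/28≈0.536.
All 10 $ of HR fit (value 58) ; 24 remain.
Data: take in full, 9 $ for value 41 ; 15 left.
Fill the last 15 $ with part of Finance: 15/20 of it earns 34.5.
Total value = 133.5.

133.5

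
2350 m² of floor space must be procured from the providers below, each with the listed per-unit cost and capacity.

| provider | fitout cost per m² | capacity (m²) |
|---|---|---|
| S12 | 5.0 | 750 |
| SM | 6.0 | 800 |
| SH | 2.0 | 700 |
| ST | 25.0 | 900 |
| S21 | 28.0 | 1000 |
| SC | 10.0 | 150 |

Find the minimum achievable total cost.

10950

Fill from the cheapest provider first.
SH (2.0): use full 700 → 1650 m² to go.
S12 (5.0): use full 750 → 900 m² to go.
SM (6.0): use full 800 → 100 m² to go.
Take 100 from SC at 10.0 to finish.
ST, S21: unused.
Cost = 700×2.0 + 750×5.0 + 800×6.0 + 100×10.0 = 10950.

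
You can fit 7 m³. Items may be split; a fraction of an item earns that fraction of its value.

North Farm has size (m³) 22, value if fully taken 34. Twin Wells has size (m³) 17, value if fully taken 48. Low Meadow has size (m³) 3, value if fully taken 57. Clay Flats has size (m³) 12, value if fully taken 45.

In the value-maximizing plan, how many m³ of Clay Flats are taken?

4

Best value per unit of size first: Low Meadow 57/3≈19, Clay Flats 45/12≈3.75, Twin Wells 48/17≈2.82, North Farm 34/22≈1.55.
Low Meadow: take in full, 3 m³ for value 57 → 4 left.
Fill the last 4 m³ with part of Clay Flats: 4/12 of it earns 15.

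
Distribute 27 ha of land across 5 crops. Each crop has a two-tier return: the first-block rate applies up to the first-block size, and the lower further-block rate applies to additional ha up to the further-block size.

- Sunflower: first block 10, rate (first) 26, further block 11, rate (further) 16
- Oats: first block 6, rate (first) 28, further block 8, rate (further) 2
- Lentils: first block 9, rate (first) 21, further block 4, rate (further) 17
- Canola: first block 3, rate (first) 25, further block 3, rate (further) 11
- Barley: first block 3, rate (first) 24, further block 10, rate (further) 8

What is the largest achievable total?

680

Order all 10 blocks by rate: Oats/first 28 > Sunflower/first 26 > Canola/first 25 > Barley/first 24 > Lentils/first 21 > Lentils/second 17 > Sunflower/second 16 > Canola/second 11 > Barley/second 8 > Oats/second 2.
Oats/first (28): +6 — 21 left.
Sunflower first at 26: fill all 10 — 11 left.
Fill Canola first block (3 at 25) — 8 left.
Fill Barley first block (3 at 24) — 5 left.
5 remain; put them into Lentils first at 21.
Total = 28×6 + 26×10 + 25×3 + 24×3 + 21×5 = 680.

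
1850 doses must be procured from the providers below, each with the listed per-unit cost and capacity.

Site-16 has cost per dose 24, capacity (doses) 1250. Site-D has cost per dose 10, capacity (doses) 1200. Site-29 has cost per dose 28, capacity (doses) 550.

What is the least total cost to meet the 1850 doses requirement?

Use providers in increasing cost order.
Take 1200 from Site-D at 10 — need 650 more.
Take 650 from Site-16 at 24 to finish.
Site-29: unused.
Cost = 1200×10 + 650×24 = 27600.

27600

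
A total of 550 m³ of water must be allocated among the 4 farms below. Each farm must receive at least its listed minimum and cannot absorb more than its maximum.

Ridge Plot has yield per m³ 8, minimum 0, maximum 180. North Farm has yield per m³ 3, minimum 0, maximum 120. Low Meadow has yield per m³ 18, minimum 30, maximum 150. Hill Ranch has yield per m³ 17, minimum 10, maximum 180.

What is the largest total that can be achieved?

7320

Meeting every minimum uses 0+0+30+10 = 40 m³, leaving 510.
Rank by yield per m³: Low Meadow 18 > Hill Ranch 17 > Ridge Plot 8 > North Farm 3.
Low Meadow: +120 to 150 (cap) → 390 left.
Hill Ranch takes 170 more to reach its cap of 180 → 220 left.
Ridge Plot takes 180 more to reach its cap of 180 → 40 left.
North Farm has room for 120 more but only 40 remain, so it gets 40.
Total = 8×180 + 3×40 + 18×150 + 17×180 = 7320.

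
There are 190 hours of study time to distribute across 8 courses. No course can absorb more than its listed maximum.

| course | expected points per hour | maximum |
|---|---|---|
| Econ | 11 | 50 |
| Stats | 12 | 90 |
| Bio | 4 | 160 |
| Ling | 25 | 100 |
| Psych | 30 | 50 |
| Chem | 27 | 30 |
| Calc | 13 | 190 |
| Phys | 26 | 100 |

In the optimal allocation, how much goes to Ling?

10

Order the courses by expected points per hour: Psych 30 > Chem 27 > Phys 26 > Ling 25 > Calc 13 > Stats 12 > Econ 11 > Bio 4.
Psych takes 50 to reach its cap of 50 → 140 left.
Chem takes 30 to reach its cap of 30 → 110 left.
Phys: +100 to 100 (cap) → 10 left.
Ling: +10 (room for 100) → 10. Pool exhausted.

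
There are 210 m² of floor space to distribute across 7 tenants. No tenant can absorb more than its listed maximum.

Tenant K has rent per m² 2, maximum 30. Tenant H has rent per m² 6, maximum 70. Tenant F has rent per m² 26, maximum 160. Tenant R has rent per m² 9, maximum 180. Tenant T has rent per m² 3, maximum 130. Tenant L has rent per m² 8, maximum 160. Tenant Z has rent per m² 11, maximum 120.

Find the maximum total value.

Order the tenants by rent per m²: Tenant F 26 > Tenant Z 11 > Tenant R 9 > Tenant L 8 > Tenant H 6 > Tenant T 3 > Tenant K 2.
Tenant F takes 160 to reach its cap of 160 → 50 left.
Tenant Z has room for 120 but only 50 remain, so it gets 50.
Total = 26×160 + 11×50 = 4710.

4710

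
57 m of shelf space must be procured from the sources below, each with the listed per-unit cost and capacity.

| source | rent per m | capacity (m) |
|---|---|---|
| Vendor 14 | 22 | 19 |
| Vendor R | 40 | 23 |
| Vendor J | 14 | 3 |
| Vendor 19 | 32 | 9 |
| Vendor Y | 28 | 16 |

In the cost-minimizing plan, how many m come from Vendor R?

10

Cheapest first:
Vendor J (14): use full 3 — 54 m to go.
Take 19 from Vendor 14 at 22 — need 35 more.
Take 16 from Vendor Y at 28 — need 19 more.
Take 9 from Vendor 19 at 32 — need 10 more.
Vendor R at 40: take 10 of its 23 — requirement met.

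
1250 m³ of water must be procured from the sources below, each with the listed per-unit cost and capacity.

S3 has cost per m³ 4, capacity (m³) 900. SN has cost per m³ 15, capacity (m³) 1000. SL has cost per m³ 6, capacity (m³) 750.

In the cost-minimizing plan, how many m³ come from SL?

Cheapest first:
S3 at 4: take all 900 m³ — 350 still needed.
SL (6): take the remaining 350 — done.
SN: unused.

350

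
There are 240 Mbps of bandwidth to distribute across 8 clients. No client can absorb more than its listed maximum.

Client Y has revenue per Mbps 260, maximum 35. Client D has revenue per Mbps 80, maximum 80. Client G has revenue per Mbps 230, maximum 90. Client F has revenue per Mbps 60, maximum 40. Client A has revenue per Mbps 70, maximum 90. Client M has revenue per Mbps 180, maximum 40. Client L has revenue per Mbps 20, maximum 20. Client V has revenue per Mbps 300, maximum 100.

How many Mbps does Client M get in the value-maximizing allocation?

15

Rank by revenue per Mbps: Client V 300 > Client Y 260 > Client G 230 > Client M 180 > Client D 80 > Client A 70 > Client F 60 > Client L 20.
Client V: +100 to 100 (cap) → 140 left.
Client Y: +35 to 35 (cap) → 105 left.
Client G: +90 to 90 (cap) → 15 left.
Only 15 left; Client M takes them to reach 15.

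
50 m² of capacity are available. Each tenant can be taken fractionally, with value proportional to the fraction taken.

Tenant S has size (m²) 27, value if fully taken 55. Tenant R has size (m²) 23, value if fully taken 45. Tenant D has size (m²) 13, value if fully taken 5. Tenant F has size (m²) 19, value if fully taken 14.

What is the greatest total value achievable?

100

Sort by value density: Tenant S 55/27≈2.04, Tenant R 45/23≈1.96, Tenant F 14/19≈0.737, Tenant D 5/13≈0.385.
Take all of Tenant S (27 m², value 55) — 23 m² left.
All 23 m² of Tenant R fit (value 45) — 0 remain.
Total value = 100.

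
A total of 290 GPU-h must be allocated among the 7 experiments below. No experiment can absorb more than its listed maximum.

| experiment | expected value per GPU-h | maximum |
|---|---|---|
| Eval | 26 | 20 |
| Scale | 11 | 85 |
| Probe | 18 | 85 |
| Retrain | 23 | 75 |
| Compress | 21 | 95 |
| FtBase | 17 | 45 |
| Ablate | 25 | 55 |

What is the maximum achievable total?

Rank by expected value per GPU-h: Eval 26 > Ablate 25 > Retrain 23 > Compress 21 > Probe 18 > FtBase 17 > Scale 11.
Eval takes 20 to reach its cap of 20 → 270 left.
Ablate: +55 to 55 (cap) → 215 left.
Retrain takes 75 to reach its cap of 75 → 140 left.
Give Compress 95 to hit its cap of 95 → 45 left.
Probe: +45 (room for 85) → 45. Pool exhausted.
Total = 26×20 + 18×45 + 23×75 + 21×95 + 25×55 = 6425.

6425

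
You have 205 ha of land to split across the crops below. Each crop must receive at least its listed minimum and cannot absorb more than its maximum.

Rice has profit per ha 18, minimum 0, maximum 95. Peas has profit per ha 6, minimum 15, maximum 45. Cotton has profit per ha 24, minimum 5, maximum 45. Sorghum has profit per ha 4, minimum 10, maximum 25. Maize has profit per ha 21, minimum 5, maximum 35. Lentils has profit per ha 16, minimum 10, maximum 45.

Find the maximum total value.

Meeting every minimum uses 0+15+5+10+5+10 = 45 ha, leaving 160.
Highest profit per ha first: Cotton 24 > Maize 21 > Rice 18 > Lentils 16 > Peas 6 > Sorghum 4.
Cotton: +40 to 45 (cap) ; 120 left.
Maize takes 30 more to reach its cap of 35 ; 90 left.
Rice: +90 (room for 95) → 90. Pool exhausted.
Total = 18×90 + 6×15 + 24×45 + 4×10 + 21×35 + 16×10 = 3725.

3725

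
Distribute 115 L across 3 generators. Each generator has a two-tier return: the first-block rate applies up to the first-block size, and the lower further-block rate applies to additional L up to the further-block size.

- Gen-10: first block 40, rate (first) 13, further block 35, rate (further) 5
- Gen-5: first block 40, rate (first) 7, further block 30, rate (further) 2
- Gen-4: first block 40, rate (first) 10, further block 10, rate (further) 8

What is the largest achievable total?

Treat each block as its own option and order by rate: Gen-10/tier1 13 > Gen-4/tier1 10 > Gen-4/tier2 8 > Gen-5/tier1 7 > Gen-10/tier2 5 > Gen-5/tier2 2.
Fill Gen-10 tier1 block (40 at 13) ; 75 left.
Fill Gen-4 tier1 block (40 at 10) ; 35 left.
Gen-4 tier2 at 8: fill all 10 ; 25 left.
Gen-5/tier1: +25 of 40 at 7; pool empty.
Total = 13×40 + 10×40 + 8×10 + 7×25 = 1175.

1175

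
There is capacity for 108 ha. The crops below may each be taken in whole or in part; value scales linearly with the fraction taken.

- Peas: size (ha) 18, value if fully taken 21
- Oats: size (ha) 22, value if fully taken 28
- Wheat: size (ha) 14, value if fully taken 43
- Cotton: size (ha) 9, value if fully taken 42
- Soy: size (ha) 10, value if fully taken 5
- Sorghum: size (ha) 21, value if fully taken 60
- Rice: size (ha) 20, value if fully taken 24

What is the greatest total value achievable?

220

Rank by value-to-size ratio: Cotton 42/9≈4.67, Wheat 43/14≈3.07, Sorghum 60/21≈2.86, Oats 28/22≈1.27, Rice 24/20≈1.2, Peas 21/18≈1.17, Soy 5/10≈0.5.
All 9 ha of Cotton fit (value 42) — 99 remain.
Wheat: take in full, 14 ha for value 43 — 85 left.
Take all of Sorghum (21 ha, value 60) — 64 ha left.
All 22 ha of Oats fit (value 28) — 42 remain.
Rice: take in full, 20 ha for value 24 — 22 left.
All 18 ha of Peas fit (value 21) — 4 remain.
4 ha left: a 4/10 share of Soy gives 5×4/10 = 2.
Total value = 220.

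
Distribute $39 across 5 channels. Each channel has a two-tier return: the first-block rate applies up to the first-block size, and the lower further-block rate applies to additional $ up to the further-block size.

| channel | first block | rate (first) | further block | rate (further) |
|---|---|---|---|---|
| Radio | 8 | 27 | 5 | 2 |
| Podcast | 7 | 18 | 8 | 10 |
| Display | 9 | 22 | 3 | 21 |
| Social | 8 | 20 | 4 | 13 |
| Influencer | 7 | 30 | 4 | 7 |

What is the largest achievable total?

Treat each block as its own option and order by rate: Influencer/first 30 > Radio/first 27 > Display/first 22 > Display/second 21 > Social/first 20 > Podcast/first 18 > Social/second 13 > Podcast/second 10 > Influencer/second 7 > Radio/second 2.
Influencer first at 30: fill all 7 → 32 left.
Radio/first (27): +8 → 24 left.
Display/first (22): +9 → 15 left.
Display second at 21: fill all 3 → 12 left.
Social/first (20): +8 → 4 left.
4 remain; put them into Podcast first at 18.
Total = 30×7 + 27×8 + 22×9 + 21×3 + 20×8 + 18×4 = 919.

919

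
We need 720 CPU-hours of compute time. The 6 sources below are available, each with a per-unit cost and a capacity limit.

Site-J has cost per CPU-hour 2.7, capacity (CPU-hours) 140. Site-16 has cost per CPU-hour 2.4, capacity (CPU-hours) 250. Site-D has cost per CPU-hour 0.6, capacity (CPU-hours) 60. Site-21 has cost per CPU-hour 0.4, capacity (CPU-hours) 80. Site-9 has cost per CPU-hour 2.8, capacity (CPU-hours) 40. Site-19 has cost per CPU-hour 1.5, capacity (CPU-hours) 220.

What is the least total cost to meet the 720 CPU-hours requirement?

Fill from the cheapest source first.
Take 80 from Site-21 at 0.4 ; need 640 more.
Take 60 from Site-D at 0.6 ; need 580 more.
Site-19 (1.5): use full 220 ; 360 CPU-hours to go.
Take 250 from Site-16 at 2.4 ; need 110 more.
Site-J at 2.7: take 110 of its 140 ; requirement met.
Site-9: unused.
Cost = 80×0.4 + 60×0.6 + 220×1.5 + 250×2.4 + 110×2.7 = 1295.

1295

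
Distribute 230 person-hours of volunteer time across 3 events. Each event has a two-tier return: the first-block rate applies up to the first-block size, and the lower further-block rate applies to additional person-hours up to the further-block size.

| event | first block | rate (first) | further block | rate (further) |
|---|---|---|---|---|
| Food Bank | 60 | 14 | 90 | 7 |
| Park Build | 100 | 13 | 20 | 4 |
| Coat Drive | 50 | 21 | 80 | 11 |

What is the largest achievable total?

3410

Treat each block as its own option and order by rate: Coat Drive/T1 21 > Food Bank/T1 14 > Park Build/T1 13 > Coat Drive/T2 11 > Food Bank/T2 7 > Park Build/T2 4.
Coat Drive T1 at 21: fill all 50 → 180 left.
Food Bank/T1 (14): +60 → 120 left.
Park Build/T1 (13): +100 → 20 left.
20 remain; put them into Coat Drive T2 at 11.
Total = 21×50 + 14×60 + 13×100 + 11×20 = 3410.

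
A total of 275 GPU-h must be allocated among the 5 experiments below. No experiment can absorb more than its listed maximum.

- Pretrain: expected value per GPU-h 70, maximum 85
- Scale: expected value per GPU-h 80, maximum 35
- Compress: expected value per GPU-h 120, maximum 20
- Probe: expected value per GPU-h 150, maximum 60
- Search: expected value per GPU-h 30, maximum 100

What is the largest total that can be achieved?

22400

Order the experiments by expected value per GPU-h: Probe 150 > Compress 120 > Scale 80 > Pretrain 70 > Search 30.
Probe takes 60 to reach its cap of 60 — 215 left.
Compress: +20 to 20 (cap) — 195 left.
Give Scale 35 to hit its cap of 35 — 160 left.
Give Pretrain 85 to hit its cap of 85 — 75 left.
Only 75 left; Search takes them to reach 75.
Total = 70×85 + 80×35 + 120×20 + 150×60 + 30×75 = 22400.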